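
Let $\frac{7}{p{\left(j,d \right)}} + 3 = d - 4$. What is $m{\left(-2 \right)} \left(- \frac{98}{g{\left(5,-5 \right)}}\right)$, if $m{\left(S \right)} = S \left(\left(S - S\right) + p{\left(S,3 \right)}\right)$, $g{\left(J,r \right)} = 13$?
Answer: $- \frac{343}{13} \approx -26.385$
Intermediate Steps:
$p{\left(j,d \right)} = \frac{7}{-7 + d}$ ($p{\left(j,d \right)} = \frac{7}{-3 + \left(d - 4\right)} = \frac{7}{-3 + \left(-4 + d\right)} = \frac{7}{-7 + d}$)
$m{\left(S \right)} = - \frac{7 S}{4}$ ($m{\left(S \right)} = S \left(\left(S - S\right) + \frac{7}{-7 + 3}\right) = S \left(0 + \frac{7}{-4}\right) = S \left(0 + 7 \left(- \frac{1}{4}\right)\right) = S \left(0 - \frac{7}{4}\right) = S \left(- \frac{7}{4}\right) = - \frac{7 S}{4}$)
$m{\left(-2 \right)} \left(- \frac{98}{g{\left(5,-5 \right)}}\right) = \left(- \frac{7}{4}\right) \left(-2\right) \left(- \frac{98}{13}\right) = \frac{7 \left(\left(-98\right) \frac{1}{13}\right)}{2} = \frac{7}{2} \left(- \frac{98}{13}\right) = - \frac{343}{13}$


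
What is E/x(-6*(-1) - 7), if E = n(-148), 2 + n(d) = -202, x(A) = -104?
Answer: 51/26 ≈ 1.9615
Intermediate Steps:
n(d) = -204 (n(d) = -2 - 202 = -204)
E = -204
E/x(-6*(-1) - 7) = -204/(-104) = -204*(-1/104) = 51/26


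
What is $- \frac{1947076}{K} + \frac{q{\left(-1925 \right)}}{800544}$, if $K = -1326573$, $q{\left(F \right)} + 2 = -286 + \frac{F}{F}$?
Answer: $\frac{519446427631}{353993351904} \approx 1.4674$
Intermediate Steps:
$q{\left(F \right)} = -287$ ($q{\left(F \right)} = -2 - \left(286 - \frac{F}{F}\right) = -2 + \left(-286 + 1\right) = -2 - 285 = -287$)
$- \frac{1947076}{K} + \frac{q{\left(-1925 \right)}}{800544} = - \frac{1947076}{-1326573} - \frac{287}{800544} = \left(-1947076\right) \left(- \frac{1}{1326573}\right) - \frac{287}{800544} = \frac{1947076}{1326573} - \frac{287}{800544} = \frac{519446427631}{353993351904}$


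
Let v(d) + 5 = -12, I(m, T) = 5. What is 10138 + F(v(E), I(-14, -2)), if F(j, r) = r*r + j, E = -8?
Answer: 10146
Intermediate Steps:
v(d) = -17 (v(d) = -5 - 12 = -17)
F(j, r) = j + r² (F(j, r) = r² + j = j + r²)
10138 + F(v(E), I(-14, -2)) = 10138 + (-17 + 5²) = 10138 + (-17 + 25) = 10138 + 8 = 10146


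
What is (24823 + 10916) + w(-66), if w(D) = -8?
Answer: 35731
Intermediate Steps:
(24823 + 10916) + w(-66) = (24823 + 10916) - 8 = 35739 - 8 = 35731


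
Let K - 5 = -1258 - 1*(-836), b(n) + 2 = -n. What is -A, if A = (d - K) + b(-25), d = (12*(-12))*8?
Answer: 712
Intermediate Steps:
b(n) = -2 - n
d = -1152 (d = -144*8 = -1152)
K = -417 (K = 5 + (-1258 - 1*(-836)) = 5 + (-1258 + 836) = 5 - 422 = -417)
A = -712 (A = (-1152 - 1*(-417)) + (-2 - 1*(-25)) = (-1152 + 417) + (-2 + 25) = -735 + 23 = -712)
-A = -1*(-712) = 712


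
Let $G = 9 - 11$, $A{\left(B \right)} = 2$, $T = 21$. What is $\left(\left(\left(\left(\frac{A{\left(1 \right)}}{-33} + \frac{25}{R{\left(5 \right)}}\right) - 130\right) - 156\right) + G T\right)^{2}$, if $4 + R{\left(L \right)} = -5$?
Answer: $\frac{1072759009}{9801} \approx 1.0945 \cdot 10^{5}$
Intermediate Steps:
$R{\left(L \right)} = -9$ ($R{\left(L \right)} = -4 - 5 = -9$)
$G = -2$
$\left(\left(\left(\left(\frac{A{\left(1 \right)}}{-33} + \frac{25}{R{\left(5 \right)}}\right) - 130\right) - 156\right) + G T\right)^{2} = \left(\left(\left(\left(\frac{2}{-33} + \frac{25}{-9}\right) - 130\right) - 156\right) - 42\right)^{2} = \left(\left(\left(\left(2 \left(- \frac{1}{33}\right) + 25 \left(- \frac{1}{9}\right)\right) - 130\right) - 156\right) - 42\right)^{2} = \left(\left(\left(\left(- \frac{2}{33} - \frac{25}{9}\right) - 130\right) - 156\right) - 42\right)^{2} = \left(\left(\left(- \frac{281}{99} - 130\right) - 156\right) - 42\right)^{2} = \left(\left(- \frac{13151}{99} - 156\right) - 42\right)^{2} = \left(- \frac{28595}{99} - 42\right)^{2} = \left(- \frac{32753}{99}\right)^{2} = \frac{1072759009}{9801}$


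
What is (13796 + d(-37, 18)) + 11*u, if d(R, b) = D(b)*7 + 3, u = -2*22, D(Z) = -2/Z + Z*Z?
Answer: 140240/9 ≈ 15582.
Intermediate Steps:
D(Z) = Z**2 - 2/Z (D(Z) = -2/Z + Z**2 = Z**2 - 2/Z)
u = -44
d(R, b) = 3 + 7*(-2 + b**3)/b (d(R, b) = ((-2 + b**3)/b)*7 + 3 = 7*(-2 + b**3)/b + 3 = 3 + 7*(-2 + b**3)/b)
(13796 + d(-37, 18)) + 11*u = (13796 + (3 - 14/18 + 7*18**2)) + 11*(-44) = (13796 + (3 - 14*1/18 + 7*324)) - 484 = (13796 + (3 - 7/9 + 2268)) - 484 = (13796 + 20432/9) - 484 = 144596/9 - 484 = 140240/9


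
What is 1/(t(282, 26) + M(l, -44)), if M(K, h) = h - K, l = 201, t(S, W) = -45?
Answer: -1/290 ≈ -0.0034483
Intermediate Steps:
1/(t(282, 26) + M(l, -44)) = 1/(-45 + (-44 - 1*201)) = 1/(-45 + (-44 - 201)) = 1/(-45 - 245) = 1/(-290) = -1/290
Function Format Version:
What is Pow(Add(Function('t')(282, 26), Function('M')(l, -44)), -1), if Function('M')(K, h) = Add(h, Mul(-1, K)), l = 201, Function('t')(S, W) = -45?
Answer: Rational(-1, 290) ≈ -0.0034483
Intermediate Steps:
Pow(Add(Function('t')(282, 26), Function('M')(l, -44)), -1) = Pow(Add(-45, Add(-44, Mul(-1, 201))), -1) = Pow(Add(-45, Add(-44, -201)), -1) = Pow(Add(-45, -245), -1) = Pow(-290, -1) = Rational(-1, 290)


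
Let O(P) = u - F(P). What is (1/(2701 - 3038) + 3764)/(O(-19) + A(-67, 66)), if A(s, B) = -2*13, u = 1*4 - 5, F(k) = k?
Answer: -1268467/2696 ≈ -470.50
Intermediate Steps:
u = -1 (u = 4 - 5 = -1)
A(s, B) = -26
O(P) = -1 - P
(1/(2701 - 3038) + 3764)/(O(-19) + A(-67, 66)) = (1/(2701 - 3038) + 3764)/((-1 - 1*(-19)) - 26) = (1/(-337) + 3764)/((-1 + 19) - 26) = (-1/337 + 3764)/(18 - 26) = (1268467/337)/(-8) = (1268467/337)*(-1/8) = -1268467/2696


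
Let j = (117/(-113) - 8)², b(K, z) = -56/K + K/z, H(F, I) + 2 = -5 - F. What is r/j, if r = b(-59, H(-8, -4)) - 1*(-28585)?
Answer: 21491376210/61504019 ≈ 349.43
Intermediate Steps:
H(F, I) = -7 - F (H(F, I) = -2 + (-5 - F) = -7 - F)
j = 1042441/12769 (j = (117*(-1/113) - 8)² = (-117/113 - 8)² = (-1021/113)² = 1042441/12769 ≈ 81.638)
r = 1683090/59 (r = (-56/(-59) - 59/(-7 - 1*(-8))) - 1*(-28585) = (-56*(-1/59) - 59/(-7 + 8)) + 28585 = (56/59 - 59/1) + 28585 = (56/59 - 59*1) + 28585 = (56/59 - 59) + 28585 = -3425/59 + 28585 = 1683090/59 ≈ 28527.)
r/j = 1683090/(59*(1042441/12769)) = (1683090/59)*(12769/1042441) = 21491376210/61504019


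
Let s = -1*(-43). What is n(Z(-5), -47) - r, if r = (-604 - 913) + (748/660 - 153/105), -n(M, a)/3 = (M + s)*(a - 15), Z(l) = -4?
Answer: 920989/105 ≈ 8771.3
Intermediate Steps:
s = 43
n(M, a) = -3*(-15 + a)*(43 + M) (n(M, a) = -3*(M + 43)*(a - 15) = -3*(43 + M)*(-15 + a) = -3*(-15 + a)*(43 + M))
r = -159319/105 (r = -1517 + (748*(1/660) - 153*1/105) = -1517 + (17/15 - 51/35) = -1517 - 34/105 = -159319/105 ≈ -1517.3)
n(Z(-5), -47) - r = (1935 - 129*(-47) + 45*(-4) - 3*(-4)*(-47)) - 1*(-159319/105) = (1935 + 6063 - 180 - 564) + 159319/105 = 7254 + 159319/105 = 920989/105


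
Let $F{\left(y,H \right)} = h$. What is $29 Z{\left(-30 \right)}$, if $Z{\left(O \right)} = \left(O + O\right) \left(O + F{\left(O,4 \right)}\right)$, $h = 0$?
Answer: $52200$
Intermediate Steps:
$F{\left(y,H \right)} = 0$
$Z{\left(O \right)} = 2 O^{2}$ ($Z{\left(O \right)} = \left(O + O\right) \left(O + 0\right) = 2 O O = 2 O^{2}$)
$29 Z{\left(-30 \right)} = 29 \cdot 2 \left(-30\right)^{2} = 29 \cdot 2 \cdot 900 = 29 \cdot 1800 = 52200$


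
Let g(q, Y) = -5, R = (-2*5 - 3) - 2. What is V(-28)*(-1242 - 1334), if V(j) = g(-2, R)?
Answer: 12880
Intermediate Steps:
R = -15 (R = (-10 - 3) - 2 = -13 - 2 = -15)
V(j) = -5
V(-28)*(-1242 - 1334) = -5*(-1242 - 1334) = -5*(-2576) = 12880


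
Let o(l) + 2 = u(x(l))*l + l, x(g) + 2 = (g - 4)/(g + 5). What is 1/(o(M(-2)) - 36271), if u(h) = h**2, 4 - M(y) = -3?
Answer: -16/579913 ≈ -2.7590e-5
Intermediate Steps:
x(g) = -2 + (-4 + g)/(5 + g) (x(g) = -2 + (g - 4)/(g + 5) = -2 + (-4 + g)/(5 + g))
M(y) = 7 (M(y) = 4 - 1*(-3) = 4 + 3 = 7)
o(l) = -2 + l + l*(-14 - l)**2/(5 + l)**2 (o(l) = -2 + (((-14 - l)/(5 + l))**2*l + l) = -2 + (((-14 - l)**2/(5 + l)**2)*l + l) = -2 + (l*(-14 - l)**2/(5 + l)**2 + l) = -2 + (l + l*(-14 - l)**2/(5 + l)**2) = -2 + l + l*(-14 - l)**2/(5 + l)**2)
1/(o(M(-2)) - 36271) = 1/((-2 + 7 + 7*(14 + 7)**2/(5 + 7)**2) - 36271) = 1/((-2 + 7 + 7*21**2/12**2) - 36271) = 1/((-2 + 7 + 7*(1/144)*441) - 36271) = 1/((-2 + 7 + 343/16) - 36271) = 1/(423/16 - 36271) = 1/(-579913/16) = -16/579913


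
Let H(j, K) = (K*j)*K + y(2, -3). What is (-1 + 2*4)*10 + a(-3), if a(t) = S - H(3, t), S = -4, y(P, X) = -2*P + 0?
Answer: 43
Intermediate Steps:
y(P, X) = -2*P
H(j, K) = -4 + j*K² (H(j, K) = (K*j)*K - 2*2 = j*K² - 4 = -4 + j*K²)
a(t) = -3*t² (a(t) = -4 - (-4 + 3*t²) = -4 + (4 - 3*t²) = -3*t²)
(-1 + 2*4)*10 + a(-3) = (-1 + 2*4)*10 - 3*(-3)² = (-1 + 8)*10 - 3*9 = 7*10 - 27 = 70 - 27 = 43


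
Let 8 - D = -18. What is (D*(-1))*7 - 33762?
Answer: -33944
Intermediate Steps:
D = 26 (D = 8 - 1*(-18) = 8 + 18 = 26)
(D*(-1))*7 - 33762 = (26*(-1))*7 - 33762 = -26*7 - 33762 = -182 - 33762 = -33944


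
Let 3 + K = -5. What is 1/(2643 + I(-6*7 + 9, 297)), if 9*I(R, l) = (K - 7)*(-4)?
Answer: 3/7949 ≈ 0.00037741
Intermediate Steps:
K = -8 (K = -3 - 5 = -8)
I(R, l) = 20/3 (I(R, l) = ((-8 - 7)*(-4))/9 = (-15*(-4))/9 = (⅑)*60 = 20/3)
1/(2643 + I(-6*7 + 9, 297)) = 1/(2643 + 20/3) = 1/(7949/3) = 3/7949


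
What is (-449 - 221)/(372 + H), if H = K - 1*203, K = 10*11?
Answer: -670/279 ≈ -2.4014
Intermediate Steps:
K = 110
H = -93 (H = 110 - 1*203 = 110 - 203 = -93)
(-449 - 221)/(372 + H) = (-449 - 221)/(372 - 93) = -670/279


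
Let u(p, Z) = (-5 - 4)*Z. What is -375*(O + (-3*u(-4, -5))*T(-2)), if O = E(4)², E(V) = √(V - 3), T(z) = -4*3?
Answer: -607875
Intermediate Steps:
T(z) = -12
E(V) = √(-3 + V)
u(p, Z) = -9*Z
O = 1 (O = (√(-3 + 4))² = (√1)² = 1² = 1)
-375*(O + (-3*u(-4, -5))*T(-2)) = -375*(1 - (-27)*(-5)*(-12)) = -375*(1 - 3*45*(-12)) = -375*(1 - 135*(-12)) = -375*(1 + 1620) = -375*1621 = -607875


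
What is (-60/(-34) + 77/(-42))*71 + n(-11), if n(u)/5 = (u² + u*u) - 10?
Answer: 117823/102 ≈ 1155.1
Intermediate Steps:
n(u) = -50 + 10*u² (n(u) = 5*((u² + u*u) - 10) = 5*((u² + u²) - 10) = 5*(2*u² - 10) = 5*(-10 + 2*u²) = -50 + 10*u²)
(-60/(-34) + 77/(-42))*71 + n(-11) = (-60/(-34) + 77/(-42))*71 + (-50 + 10*(-11)²) = (-60*(-1/34) + 77*(-1/42))*71 + (-50 + 10*121) = (30/17 - 11/6)*71 + (-50 + 1210) = -7/102*71 + 1160 = -497/102 + 1160 = 117823/102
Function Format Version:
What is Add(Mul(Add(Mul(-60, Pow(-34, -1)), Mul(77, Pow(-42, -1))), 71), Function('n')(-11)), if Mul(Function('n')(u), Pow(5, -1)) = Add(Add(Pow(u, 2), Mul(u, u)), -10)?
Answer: Rational(117823, 102) ≈ 1155.1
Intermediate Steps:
Function('n')(u) = Add(-50, Mul(10, Pow(u, 2))) (Function('n')(u) = Mul(5, Add(Add(Pow(u, 2), Mul(u, u)), -10)) = Mul(5, Add(Add(Pow(u, 2), Pow(u, 2)), -10)) = Mul(5, Add(Mul(2, Pow(u, 2)), -10)) = Mul(5, Add(-10, Mul(2, Pow(u, 2)))) = Add(-50, Mul(10, Pow(u, 2))))
Add(Mul(Add(Mul(-60, Pow(-34, -1)), Mul(77, Pow(-42, -1))), 71), Function('n')(-11)) = Add(Mul(Add(Mul(-60, Pow(-34, -1)), Mul(77, Pow(-42, -1))), 71), Add(-50, Mul(10, Pow(-11, 2)))) = Add(Mul(Add(Mul(-60, Rational(-1, 34)), Mul(77, Rational(-1, 42))), 71), Add(-50, Mul(10, 121))) = Add(Mul(Add(Rational(30, 17), Rational(-11, 6)), 71), Add(-50, 1210)) = Add(Mul(Rational(-7, 102), 71), 1160) = Add(Rational(-497, 102), 1160) = Rational(117823, 102)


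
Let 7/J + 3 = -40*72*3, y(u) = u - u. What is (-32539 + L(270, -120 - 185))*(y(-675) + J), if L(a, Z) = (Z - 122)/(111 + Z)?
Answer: 44184973/1676742 ≈ 26.352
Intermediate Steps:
L(a, Z) = (-122 + Z)/(111 + Z)
y(u) = 0
J = -7/8643 (J = 7/(-3 - 40*72*3) = 7/(-3 - 2880*3) = 7/(-3 - 8640) = 7/(-8643) = 7*(-1/8643) = -7/8643 ≈ -0.00080990)
(-32539 + L(270, -120 - 185))*(y(-675) + J) = (-32539 + (-122 + (-120 - 185))/(111 + (-120 - 185)))*(0 - 7/8643) = (-32539 + (-122 - 305)/(111 - 305))*(-7/8643) = (-32539 - 427/(-194))*(-7/8643) = (-32539 - 1/194*(-427))*(-7/8643) = (-32539 + 427/194)*(-7/8643) = -6312139/194*(-7/8643) = 44184973/1676742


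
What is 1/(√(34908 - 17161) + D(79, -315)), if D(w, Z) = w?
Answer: -79/11506 + √17747/11506 ≈ 0.0047121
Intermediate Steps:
1/(√(34908 - 17161) + D(79, -315)) = 1/(√(34908 - 17161) + 79) = 1/(√17747 + 79) = 1/(79 + √17747)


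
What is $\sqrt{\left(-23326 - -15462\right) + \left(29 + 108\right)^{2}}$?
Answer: $\sqrt{10905} \approx 104.43$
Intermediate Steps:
$\sqrt{\left(-23326 - -15462\right) + \left(29 + 108\right)^{2}} = \sqrt{\left(-23326 + 15462\right) + 137^{2}} = \sqrt{-7864 + 18769} = \sqrt{10905}$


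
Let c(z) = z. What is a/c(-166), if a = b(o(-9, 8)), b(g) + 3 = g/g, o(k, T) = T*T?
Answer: 1/83 ≈ 0.012048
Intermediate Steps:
o(k, T) = T²
b(g) = -2 (b(g) = -3 + g/g = -3 + 1 = -2)
a = -2
a/c(-166) = -2/(-166) = -2*(-1/166) = 1/83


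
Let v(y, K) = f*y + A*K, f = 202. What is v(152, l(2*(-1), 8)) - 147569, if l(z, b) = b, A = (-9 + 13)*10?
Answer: -116545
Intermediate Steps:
A = 40 (A = 4*10 = 40)
v(y, K) = 40*K + 202*y (v(y, K) = 202*y + 40*K = 40*K + 202*y)
v(152, l(2*(-1), 8)) - 147569 = (40*8 + 202*152) - 147569 = (320 + 30704) - 147569 = 31024 - 147569 = -116545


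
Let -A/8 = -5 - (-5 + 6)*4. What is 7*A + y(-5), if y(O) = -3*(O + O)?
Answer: 534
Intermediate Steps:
y(O) = -6*O
A = 72 (A = -8*(-5 - (-5 + 6)*4) = -8*(-5 - 4) = -8*(-9) = 72)
7*A + y(-5) = 7*72 - 6*(-5) = 504 + 30 = 534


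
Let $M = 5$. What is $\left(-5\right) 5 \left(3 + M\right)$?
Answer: $-200$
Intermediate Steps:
$\left(-5\right) 5 \left(3 + M\right) = \left(-5\right) 5 \left(3 + 5\right) = \left(-25\right) 8 = -200$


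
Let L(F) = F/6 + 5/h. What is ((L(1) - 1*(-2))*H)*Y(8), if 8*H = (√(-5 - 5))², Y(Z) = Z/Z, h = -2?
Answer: 5/12 ≈ 0.41667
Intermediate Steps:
Y(Z) = 1
L(F) = -5/2 + F/6 (L(F) = F/6 + 5/(-2) = F*(⅙) + 5*(-½) = F/6 - 5/2 = -5/2 + F/6)
H = -5/4 (H = (√(-5 - 5))²/8 = (√(-10))²/8 = (I*√10)²/8 = (⅛)*(-10) = -5/4 ≈ -1.2500)
((L(1) - 1*(-2))*H)*Y(8) = (((-5/2 + (⅙)*1) - 1*(-2))*(-5/4))*1 = (((-5/2 + ⅙) + 2)*(-5/4))*1 = ((-7/3 + 2)*(-5/4))*1 = -⅓*(-5/4)*1 = (5/12)*1 = 5/12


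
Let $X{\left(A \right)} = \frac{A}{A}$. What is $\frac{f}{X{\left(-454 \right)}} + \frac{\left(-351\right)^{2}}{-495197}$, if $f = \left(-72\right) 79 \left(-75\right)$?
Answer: $\frac{211250916999}{495197} \approx 4.266 \cdot 10^{5}$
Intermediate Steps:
$f = 426600$ ($f = \left(-5688\right) \left(-75\right) = 426600$)
$X{\left(A \right)} = 1$
$\frac{f}{X{\left(-454 \right)}} + \frac{\left(-351\right)^{2}}{-495197} = \frac{426600}{1} + \frac{\left(-351\right)^{2}}{-495197} = 426600 \cdot 1 + 123201 \left(- \frac{1}{495197}\right) = 426600 - \frac{123201}{495197} = \frac{211250916999}{495197}$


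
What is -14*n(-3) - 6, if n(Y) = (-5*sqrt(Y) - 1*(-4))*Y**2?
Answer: -510 + 630*I*sqrt(3) ≈ -510.0 + 1091.2*I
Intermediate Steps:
n(Y) = Y**2*(4 - 5*sqrt(Y)) (n(Y) = (-5*sqrt(Y) + 4)*Y**2 = (4 - 5*sqrt(Y))*Y**2 = Y**2*(4 - 5*sqrt(Y)))
-14*n(-3) - 6 = -14*(-45*I*sqrt(3) + 4*(-3)**2) - 6 = -14*(-45*I*sqrt(3) + 4*9) - 6 = -14*(-45*I*sqrt(3) + 36) - 6 = -14*(36 - 45*I*sqrt(3)) - 6 = (-504 + 630*I*sqrt(3)) - 6 = -510 + 630*I*sqrt(3)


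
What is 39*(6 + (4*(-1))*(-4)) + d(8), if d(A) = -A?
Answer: 850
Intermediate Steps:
39*(6 + (4*(-1))*(-4)) + d(8) = 39*(6 + (4*(-1))*(-4)) - 1*8 = 39*(6 - 4*(-4)) - 8 = 39*(6 + 16) - 8 = 39*22 - 8 = 858 - 8 = 850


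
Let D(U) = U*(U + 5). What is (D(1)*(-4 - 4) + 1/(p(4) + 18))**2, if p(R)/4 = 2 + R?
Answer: 4060225/1764 ≈ 2301.7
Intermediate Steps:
p(R) = 8 + 4*R (p(R) = 4*(2 + R) = 8 + 4*R)
D(U) = U*(5 + U)
(D(1)*(-4 - 4) + 1/(p(4) + 18))**2 = ((1*(5 + 1))*(-4 - 4) + 1/((8 + 4*4) + 18))**2 = ((1*6)*(-8) + 1/((8 + 16) + 18))**2 = (6*(-8) + 1/(24 + 18))**2 = (-48 + 1/42)**2 = (-2015/42)**2 = 4060225/1764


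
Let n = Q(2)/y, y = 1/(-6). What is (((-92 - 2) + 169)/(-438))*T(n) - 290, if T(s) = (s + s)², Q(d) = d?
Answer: -28370/73 ≈ -388.63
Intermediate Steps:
y = -⅙ ≈ -0.16667
n = -12 (n = 2/(-⅙) = 2*(-6) = -12)
T(s) = 4*s² (T(s) = (2*s)² = 4*s²)
(((-92 - 2) + 169)/(-438))*T(n) - 290 = (((-92 - 2) + 169)/(-438))*(4*(-12)²) - 290 = ((-94 + 169)*(-1/438))*(4*144) - 290 = (75*(-1/438))*576 - 290 = -25/146*576 - 290 = -7200/73 - 290 = -28370/73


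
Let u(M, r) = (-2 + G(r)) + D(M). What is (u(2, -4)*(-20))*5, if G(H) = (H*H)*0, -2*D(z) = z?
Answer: 300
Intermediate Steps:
D(z) = -z/2
G(H) = 0 (G(H) = H²*0 = 0)
u(M, r) = -2 - M/2 (u(M, r) = (-2 + 0) - M/2 = -2 - M/2)
(u(2, -4)*(-20))*5 = ((-2 - ½*2)*(-20))*5 = ((-2 - 1)*(-20))*5 = -3*(-20)*5 = 60*5 = 300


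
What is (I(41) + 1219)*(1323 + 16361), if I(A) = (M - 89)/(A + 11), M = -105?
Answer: 279380674/13 ≈ 2.1491e+7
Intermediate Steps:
I(A) = -194/(11 + A) (I(A) = (-105 - 89)/(A + 11) = -194/(11 + A))
(I(41) + 1219)*(1323 + 16361) = (-194/(11 + 41) + 1219)*(1323 + 16361) = (-194/52 + 1219)*17684 = (-194*1/52 + 1219)*17684 = (-97/26 + 1219)*17684 = (31597/26)*17684 = 279380674/13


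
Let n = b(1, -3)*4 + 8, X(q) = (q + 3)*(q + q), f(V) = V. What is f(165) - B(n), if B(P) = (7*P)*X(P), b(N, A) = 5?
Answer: -340091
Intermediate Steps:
X(q) = 2*q*(3 + q) (X(q) = (3 + q)*(2*q) = 2*q*(3 + q))
n = 28 (n = 5*4 + 8 = 20 + 8 = 28)
B(P) = 14*P²*(3 + P) (B(P) = (7*P)*(2*P*(3 + P)) = 14*P²*(3 + P))
f(165) - B(n) = 165 - 14*28²*(3 + 28) = 165 - 14*784*31 = 165 - 1*340256 = 165 - 340256 = -340091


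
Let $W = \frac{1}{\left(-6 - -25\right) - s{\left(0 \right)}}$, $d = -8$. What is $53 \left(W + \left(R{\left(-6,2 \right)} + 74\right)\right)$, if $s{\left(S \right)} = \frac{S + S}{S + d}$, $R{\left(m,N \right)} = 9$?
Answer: $\frac{83634}{19} \approx 4401.8$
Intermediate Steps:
$s{\left(S \right)} = \frac{2 S}{-8 + S}$ ($s{\left(S \right)} = \frac{S + S}{S - 8} = \frac{2 S}{-8 + S}$)
$W = \frac{1}{19}$ ($W = \frac{1}{\left(-6 - -25\right) - 2 \cdot 0 \frac{1}{-8 + 0}} = \frac{1}{\left(-6 + 25\right) - 2 \cdot 0 \frac{1}{-8}} = \frac{1}{19 - 2 \cdot 0 \left(- \frac{1}{8}\right)} = \frac{1}{19 - 0} = \frac{1}{19 + 0} = \frac{1}{19} \approx 0.052632$)
$53 \left(W + \left(R{\left(-6,2 \right)} + 74\right)\right) = 53 \left(\frac{1}{19} + \left(9 + 74\right)\right) = 53 \left(\frac{1}{19} + 83\right) = 53 \cdot \frac{1578}{19} = \frac{83634}{19}$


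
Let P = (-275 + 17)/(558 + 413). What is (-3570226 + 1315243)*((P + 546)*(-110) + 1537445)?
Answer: -3234929192148345/971 ≈ -3.3315e+12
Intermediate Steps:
P = -258/971 ≈ -0.26571
(-3570226 + 1315243)*((P + 546)*(-110) + 1537445) = (-3570226 + 1315243)*((-258/971 + 546)*(-110) + 1537445) = -2254983*((529908/971)*(-110) + 1537445) = -2254983*(-58289880/971 + 1537445) = -2254983*1434569215/971 = -3234929192148345/971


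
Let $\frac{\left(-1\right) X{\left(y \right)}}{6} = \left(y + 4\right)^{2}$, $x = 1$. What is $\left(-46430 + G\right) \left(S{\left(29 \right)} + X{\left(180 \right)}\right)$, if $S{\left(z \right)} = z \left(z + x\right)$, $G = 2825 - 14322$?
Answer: $11716662582$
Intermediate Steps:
$G = -11497$
$S{\left(z \right)} = z \left(1 + z\right)$ ($S{\left(z \right)} = z \left(z + 1\right) = z \left(1 + z\right)$)
$X{\left(y \right)} = - 6 \left(4 + y\right)^{2}$ ($X{\left(y \right)} = - 6 \left(y + 4\right)^{2} = - 6 \left(4 + y\right)^{2}$)
$\left(-46430 + G\right) \left(S{\left(29 \right)} + X{\left(180 \right)}\right) = \left(-46430 - 11497\right) \left(29 \left(1 + 29\right) - 6 \left(4 + 180\right)^{2}\right) = - 57927 \left(29 \cdot 30 - 6 \cdot 184^{2}\right) = - 57927 \left(870 - 203136\right) = \left(-57927\right) \left(-202266\right) = 11716662582$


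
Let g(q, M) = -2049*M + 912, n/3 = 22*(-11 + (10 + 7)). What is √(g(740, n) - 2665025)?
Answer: I*√3475517 ≈ 1864.3*I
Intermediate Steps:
n = 396 (n = 3*(22*(-11 + (10 + 7))) = 3*(22*(-11 + 17)) = 3*(22*6) = 3*132 = 396)
g(q, M) = 912 - 2049*M
√(g(740, n) - 2665025) = √((912 - 2049*396) - 2665025) = √((912 - 811404) - 2665025) = √(-810492 - 2665025) = √(-3475517) = I*√3475517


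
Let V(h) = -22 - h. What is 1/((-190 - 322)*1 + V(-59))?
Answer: -1/475 ≈ -0.0021053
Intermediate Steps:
1/((-190 - 322)*1 + V(-59)) = 1/((-190 - 322)*1 + (-22 - 1*(-59))) = 1/(-512*1 + (-22 + 59)) = 1/(-512 + 37) = 1/(-475) = -1/475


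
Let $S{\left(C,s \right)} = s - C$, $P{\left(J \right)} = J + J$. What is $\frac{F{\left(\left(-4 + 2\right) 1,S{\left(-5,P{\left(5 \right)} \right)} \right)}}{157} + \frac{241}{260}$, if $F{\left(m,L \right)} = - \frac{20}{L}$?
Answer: $\frac{112471}{122460} \approx 0.91843$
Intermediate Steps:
$P{\left(J \right)} = 2 J$
$\frac{F{\left(\left(-4 + 2\right) 1,S{\left(-5,P{\left(5 \right)} \right)} \right)}}{157} + \frac{241}{260} = \frac{\left(-20\right) \frac{1}{2 \cdot 5 - -5}}{157} + \frac{241}{260} = - \frac{20}{10 + 5} \cdot \frac{1}{157} + 241 \cdot \frac{1}{260} = - \frac{20}{15} \cdot \frac{1}{157} + \frac{241}{260} = \left(-20\right) \frac{1}{15} \cdot \frac{1}{157} + \frac{241}{260} = \left(- \frac{4}{3}\right) \frac{1}{157} + \frac{241}{260} = - \frac{4}{471} + \frac{241}{260} = \frac{112471}{122460}$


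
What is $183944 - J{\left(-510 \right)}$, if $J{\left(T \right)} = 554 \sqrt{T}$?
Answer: $183944 - 554 i \sqrt{510} \approx 1.8394 \cdot 10^{5} - 12511.0 i$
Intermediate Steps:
$183944 - J{\left(-510 \right)} = 183944 - 554 \sqrt{-510} = 183944 - 554 i \sqrt{510}$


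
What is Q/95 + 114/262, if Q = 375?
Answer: 10908/2489 ≈ 4.3825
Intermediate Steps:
Q/95 + 114/262 = 375/95 + 114/262 = 375*(1/95) + 114*(1/262) = 75/19 + 57/131 = 10908/2489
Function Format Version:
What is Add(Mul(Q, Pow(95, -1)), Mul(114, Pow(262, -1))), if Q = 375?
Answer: Rational(10908, 2489) ≈ 4.3825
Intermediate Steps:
Add(Mul(Q, Pow(95, -1)), Mul(114, Pow(262, -1))) = Add(Mul(375, Pow(95, -1)), Mul(114, Pow(262, -1))) = Add(Mul(375, Rational(1, 95)), Mul(114, Rational(1, 262))) = Add(Rational(75, 19), Rational(57, 131)) = Rational(10908, 2489)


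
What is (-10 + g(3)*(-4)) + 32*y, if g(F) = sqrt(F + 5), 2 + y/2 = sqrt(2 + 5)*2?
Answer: -138 - 8*sqrt(2) + 128*sqrt(7) ≈ 189.34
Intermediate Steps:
y = -4 + 4*sqrt(7) (y = -4 + 2*(sqrt(2 + 5)*2) = -4 + 2*(sqrt(7)*2) = -4 + 2*(2*sqrt(7)) = -4 + 4*sqrt(7) ≈ 6.5830)
g(F) = sqrt(5 + F)
(-10 + g(3)*(-4)) + 32*y = (-10 + sqrt(5 + 3)*(-4)) + 32*(-4 + 4*sqrt(7)) = (-10 + sqrt(8)*(-4)) + (-128 + 128*sqrt(7)) = (-10 + (2*sqrt(2))*(-4)) + (-128 + 128*sqrt(7)) = (-10 - 8*sqrt(2)) + (-128 + 128*sqrt(7)) = -138 - 8*sqrt(2) + 128*sqrt(7)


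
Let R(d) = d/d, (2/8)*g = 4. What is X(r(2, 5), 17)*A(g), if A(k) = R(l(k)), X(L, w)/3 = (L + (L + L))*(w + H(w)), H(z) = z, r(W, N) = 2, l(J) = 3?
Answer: 612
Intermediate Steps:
g = 16 (g = 4*4 = 16)
R(d) = 1
X(L, w) = 18*L*w (X(L, w) = 3*((L + (L + L))*(w + w)) = 3*((L + 2*L)*(2*w)) = 3*((3*L)*(2*w)) = 3*(6*L*w) = 18*L*w)
A(k) = 1
X(r(2, 5), 17)*A(g) = (18*2*17)*1 = 612*1 = 612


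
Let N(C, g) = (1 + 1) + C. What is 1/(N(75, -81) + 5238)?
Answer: 1/5315 ≈ 0.00018815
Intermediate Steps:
N(C, g) = 2 + C
1/(N(75, -81) + 5238) = 1/((2 + 75) + 5238) = 1/(77 + 5238) = 1/5315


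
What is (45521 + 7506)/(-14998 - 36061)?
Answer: -53027/51059 ≈ -1.0385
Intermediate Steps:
(45521 + 7506)/(-14998 - 36061) = 53027/(-51059) = 53027*(-1/51059) = -53027/51059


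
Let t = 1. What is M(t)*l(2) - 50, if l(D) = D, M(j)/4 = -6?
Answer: -98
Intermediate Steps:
M(j) = -24 (M(j) = 4*(-6) = -24)
M(t)*l(2) - 50 = -24*2 - 50 = -48 - 50 = -98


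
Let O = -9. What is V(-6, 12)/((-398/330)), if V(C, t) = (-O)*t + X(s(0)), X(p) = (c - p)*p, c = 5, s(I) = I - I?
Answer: -17820/199 ≈ -89.548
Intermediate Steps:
s(I) = 0
X(p) = p*(5 - p) (X(p) = (5 - p)*p = p*(5 - p))
V(C, t) = 9*t (V(C, t) = (-1*(-9))*t + 0*(5 - 1*0) = 9*t + 0*(5 + 0) = 9*t + 0*5 = 9*t + 0 = 9*t)
V(-6, 12)/((-398/330)) = (9*12)/((-398/330)) = 108/((-398*1/330)) = 108/(-199/165) = 108*(-165/199) = -17820/199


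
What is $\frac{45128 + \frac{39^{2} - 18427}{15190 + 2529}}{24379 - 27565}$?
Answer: $- \frac{399803063}{28226367} \approx -14.164$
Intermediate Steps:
$\frac{45128 + \frac{39^{2} - 18427}{15190 + 2529}}{24379 - 27565} = \frac{45128 + \frac{1521 - 18427}{17719}}{-3186} = \left(45128 - \frac{16906}{17719}\right) \left(- \frac{1}{3186}\right) = \frac{799606126}{17719} \left(- \frac{1}{3186}\right) = - \frac{399803063}{28226367}$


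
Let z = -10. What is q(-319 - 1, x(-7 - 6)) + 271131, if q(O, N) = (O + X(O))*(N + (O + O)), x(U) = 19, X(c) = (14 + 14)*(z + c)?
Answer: 6207891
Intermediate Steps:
X(c) = -280 + 28*c (X(c) = (14 + 14)*(-10 + c) = 28*(-10 + c) = -280 + 28*c)
q(O, N) = (-280 + 29*O)*(N + 2*O) (q(O, N) = (O + (-280 + 28*O))*(N + (O + O)) = (-280 + 29*O)*(N + 2*O))
q(-319 - 1, x(-7 - 6)) + 271131 = (-560*(-319 - 1) - 280*19 + 58*(-319 - 1)² + 29*19*(-319 - 1)) + 271131 = (-560*(-320) - 5320 + 58*(-320)² + 29*19*(-320)) + 271131 = (179200 - 5320 + 58*102400 - 176320) + 271131 = (179200 - 5320 + 5939200 - 176320) + 271131 = 5936760 + 271131 = 6207891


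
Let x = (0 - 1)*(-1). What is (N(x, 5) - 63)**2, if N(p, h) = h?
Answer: 3364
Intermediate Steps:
x = 1 (x = -1*(-1) = 1)
(N(x, 5) - 63)**2 = (5 - 63)**2 = (-58)**2 = 3364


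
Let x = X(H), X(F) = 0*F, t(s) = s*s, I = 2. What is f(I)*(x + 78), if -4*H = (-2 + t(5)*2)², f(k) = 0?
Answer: 0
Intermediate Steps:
t(s) = s²
H = -576 (H = -(-2 + 5²*2)²/4 = -(-2 + 25*2)²/4 = -(-2 + 50)²/4 = -¼*48² = -¼*2304 = -576)
X(F) = 0
x = 0
f(I)*(x + 78) = 0*(0 + 78) = 0*78 = 0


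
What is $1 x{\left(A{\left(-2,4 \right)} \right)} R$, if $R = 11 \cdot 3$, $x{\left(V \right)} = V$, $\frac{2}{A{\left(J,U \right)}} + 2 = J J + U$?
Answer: $11$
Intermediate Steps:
$A{\left(J,U \right)} = \frac{2}{-2 + U + J^{2}}$ ($A{\left(J,U \right)} = \frac{2}{-2 + \left(J J + U\right)} = \frac{2}{-2 + \left(J^{2} + U\right)} = \frac{2}{-2 + \left(U + J^{2}\right)} = \frac{2}{-2 + U + J^{2}}$)
$R = 33$
$1 x{\left(A{\left(-2,4 \right)} \right)} R = 1 \frac{2}{-2 + 4 + \left(-2\right)^{2}} \cdot 33 = 1 \frac{2}{-2 + 4 + 4} \cdot 33 = 1 \cdot \frac{2}{6} \cdot 33 = 1 \cdot 2 \cdot \frac{1}{6} \cdot 33 = 1 \cdot \frac{1}{3} \cdot 33 = \frac{1}{3} \cdot 33 = 11$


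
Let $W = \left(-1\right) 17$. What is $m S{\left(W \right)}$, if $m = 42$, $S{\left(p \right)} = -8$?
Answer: $-336$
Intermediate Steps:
$W = -17$
$m S{\left(W \right)} = 42 \left(-8\right) = -336$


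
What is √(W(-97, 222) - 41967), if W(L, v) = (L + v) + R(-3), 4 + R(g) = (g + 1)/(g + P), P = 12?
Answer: 2*I*√94154/3 ≈ 204.56*I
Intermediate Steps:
R(g) = -4 + (1 + g)/(12 + g) (R(g) = -4 + (g + 1)/(g + 12) = -4 + (1 + g)/(12 + g))
W(L, v) = -38/9 + L + v (W(L, v) = (L + v) + (-47 - 3*(-3))/(12 - 3) = (L + v) + (-47 + 9)/9 = (L + v) + (⅑)*(-38) = (L + v) - 38/9 = -38/9 + L + v)
√(W(-97, 222) - 41967) = √((-38/9 - 97 + 222) - 41967) = √(1087/9 - 41967) = √(-376616/9) = 2*I*√94154/3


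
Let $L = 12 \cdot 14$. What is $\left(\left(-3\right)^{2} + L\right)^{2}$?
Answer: $31329$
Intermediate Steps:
$L = 168$
$\left(\left(-3\right)^{2} + L\right)^{2} = \left(\left(-3\right)^{2} + 168\right)^{2} = \left(9 + 168\right)^{2} = 177^{2} = 31329$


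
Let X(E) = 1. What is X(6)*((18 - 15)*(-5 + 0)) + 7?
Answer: -8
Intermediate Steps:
X(6)*((18 - 15)*(-5 + 0)) + 7 = 1*((18 - 15)*(-5 + 0)) + 7 = 1*(3*(-5)) + 7 = 1*(-15) + 7 = -15 + 7 = -8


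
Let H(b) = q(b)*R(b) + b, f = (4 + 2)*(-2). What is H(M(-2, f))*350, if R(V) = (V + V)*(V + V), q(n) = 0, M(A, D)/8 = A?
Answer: -5600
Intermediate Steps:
f = -12 (f = 6*(-2) = -12)
M(A, D) = 8*A
R(V) = 4*V² (R(V) = (2*V)*(2*V) = 4*V²)
H(b) = b (H(b) = 0*(4*b²) + b = 0 + b = b)
H(M(-2, f))*350 = (8*(-2))*350 = -16*350 = -5600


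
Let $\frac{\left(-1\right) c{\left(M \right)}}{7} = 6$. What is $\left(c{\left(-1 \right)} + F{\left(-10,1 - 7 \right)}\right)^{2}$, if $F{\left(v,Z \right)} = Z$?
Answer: $2304$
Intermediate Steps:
$c{\left(M \right)} = -42$ ($c{\left(M \right)} = \left(-7\right) 6 = -42$)
$\left(c{\left(-1 \right)} + F{\left(-10,1 - 7 \right)}\right)^{2} = \left(-42 + \left(1 - 7\right)\right)^{2} = \left(-42 - 6\right)^{2} = \left(-48\right)^{2} = 2304$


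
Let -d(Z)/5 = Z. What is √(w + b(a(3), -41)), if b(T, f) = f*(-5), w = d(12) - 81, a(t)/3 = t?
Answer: 8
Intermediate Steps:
d(Z) = -5*Z
a(t) = 3*t
w = -141 (w = -5*12 - 81 = -60 - 81 = -141)
b(T, f) = -5*f
√(w + b(a(3), -41)) = √(-141 - 5*(-41)) = √(-141 + 205) = √64 = 8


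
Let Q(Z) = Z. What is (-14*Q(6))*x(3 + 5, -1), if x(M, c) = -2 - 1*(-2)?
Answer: 0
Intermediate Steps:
x(M, c) = 0 (x(M, c) = -2 + 2 = 0)
(-14*Q(6))*x(3 + 5, -1) = -14*6*0 = -84*0 = 0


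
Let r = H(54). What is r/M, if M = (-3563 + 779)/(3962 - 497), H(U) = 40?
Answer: -5775/116 ≈ -49.784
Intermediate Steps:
M = -928/1155 (M = -2784/3465 = -2784*1/3465 = -928/1155 ≈ -0.80346)
r = 40
r/M = 40/(-928/1155) = 40*(-1155/928) = -5775/116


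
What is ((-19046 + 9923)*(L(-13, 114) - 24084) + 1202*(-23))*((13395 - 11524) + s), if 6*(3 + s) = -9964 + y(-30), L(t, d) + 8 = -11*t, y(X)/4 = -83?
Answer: 33205780312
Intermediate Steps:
y(X) = -332 (y(X) = 4*(-83) = -332)
L(t, d) = -8 - 11*t
s = -1719 (s = -3 + (-9964 - 332)/6 = -3 + (⅙)*(-10296) = -3 - 1716 = -1719)
((-19046 + 9923)*(L(-13, 114) - 24084) + 1202*(-23))*((13395 - 11524) + s) = ((-19046 + 9923)*((-8 - 11*(-13)) - 24084) + 1202*(-23))*((13395 - 11524) - 1719) = (-9123*((-8 + 143) - 24084) - 27646)*(1871 - 1719) = (-9123*(135 - 24084) - 27646)*152 = (-9123*(-23949) - 27646)*152 = (218486727 - 27646)*152 = 218459081*152 = 33205780312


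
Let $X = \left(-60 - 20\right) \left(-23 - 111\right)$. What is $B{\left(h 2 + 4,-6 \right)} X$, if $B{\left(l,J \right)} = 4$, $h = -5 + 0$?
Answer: $42880$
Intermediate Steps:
$h = -5$
$X = 10720$ ($X = \left(-80\right) \left(-134\right) = 10720$)
$B{\left(h 2 + 4,-6 \right)} X = 4 \cdot 10720 = 42880$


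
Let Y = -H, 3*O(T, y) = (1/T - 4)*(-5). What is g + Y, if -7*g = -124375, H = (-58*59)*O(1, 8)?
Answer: 244145/7 ≈ 34878.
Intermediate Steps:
O(T, y) = 20/3 - 5/(3*T) (O(T, y) = ((1/T - 4)*(-5))/3 = ((-4 + 1/T)*(-5))/3 = (20 - 5/T)/3 = 20/3 - 5/(3*T))
H = -17110 (H = (-58*59)*((5/3)*(-1 + 4*1)/1) = -17110*(-1 + 4)/3 = -17110*3/3 = -3422*5 = -17110)
g = 124375/7 (g = -⅐*(-124375) = 124375/7 ≈ 17768.)
Y = 17110 (Y = -1*(-17110) = 17110)
g + Y = 124375/7 + 17110 = 244145/7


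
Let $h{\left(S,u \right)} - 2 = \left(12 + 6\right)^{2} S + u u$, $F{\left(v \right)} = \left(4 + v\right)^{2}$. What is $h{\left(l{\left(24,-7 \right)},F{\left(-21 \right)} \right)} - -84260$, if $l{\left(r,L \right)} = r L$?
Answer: $113351$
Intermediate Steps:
$l{\left(r,L \right)} = L r$
$h{\left(S,u \right)} = 2 + u^{2} + 324 S$ ($h{\left(S,u \right)} = 2 + \left(\left(12 + 6\right)^{2} S + u u\right) = 2 + \left(18^{2} S + u^{2}\right) = 2 + \left(324 S + u^{2}\right) = 2 + \left(u^{2} + 324 S\right) = 2 + u^{2} + 324 S$)
$h{\left(l{\left(24,-7 \right)},F{\left(-21 \right)} \right)} - -84260 = \left(2 + \left(\left(4 - 21\right)^{2}\right)^{2} + 324 \left(\left(-7\right) 24\right)\right) - -84260 = \left(2 + \left(\left(-17\right)^{2}\right)^{2} + 324 \left(-168\right)\right) + 84260 = \left(2 + 289^{2} - 54432\right) + 84260 = \left(2 + 83521 - 54432\right) + 84260 = 29091 + 84260 = 113351$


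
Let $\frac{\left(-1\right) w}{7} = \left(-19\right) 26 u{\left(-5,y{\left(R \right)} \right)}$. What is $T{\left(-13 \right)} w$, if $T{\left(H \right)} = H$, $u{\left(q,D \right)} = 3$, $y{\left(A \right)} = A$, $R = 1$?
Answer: $-134862$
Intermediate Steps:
$w = 10374$ ($w = - 7 \left(-19\right) 26 \cdot 3 = - 7 \left(\left(-494\right) 3\right) = \left(-7\right) \left(-1482\right) = 10374$)
$T{\left(-13 \right)} w = \left(-13\right) 10374 = -134862$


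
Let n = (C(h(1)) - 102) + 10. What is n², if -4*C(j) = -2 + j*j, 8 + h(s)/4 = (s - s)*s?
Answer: 483025/4 ≈ 1.2076e+5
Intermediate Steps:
h(s) = -32 (h(s) = -32 + 4*((s - s)*s) = -32 + 4*(0*s) = -32 + 4*0 = -32 + 0 = -32)
C(j) = ½ - j²/4 (C(j) = -(-2 + j*j)/4 = -(-2 + j²)/4 = ½ - j²/4)
n = -695/2 (n = ((½ - ¼*(-32)²) - 102) + 10 = ((½ - ¼*1024) - 102) + 10 = ((½ - 256) - 102) + 10 = (-511/2 - 102) + 10 = -715/2 + 10 = -695/2 ≈ -347.50)
n² = (-695/2)² = 483025/4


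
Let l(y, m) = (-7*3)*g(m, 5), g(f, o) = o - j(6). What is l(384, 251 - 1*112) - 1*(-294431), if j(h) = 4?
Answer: 294410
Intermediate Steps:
g(f, o) = -4 + o (g(f, o) = o - 1*4 = o - 4 = -4 + o)
l(y, m) = -21 (l(y, m) = (-7*3)*(-4 + 5) = -21*1 = -21)
l(384, 251 - 1*112) - 1*(-294431) = -21 - 1*(-294431) = -21 + 294431 = 294410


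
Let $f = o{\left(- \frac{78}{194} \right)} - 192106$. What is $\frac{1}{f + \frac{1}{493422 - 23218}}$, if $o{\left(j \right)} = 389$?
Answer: $- \frac{470204}{90146100267} \approx -5.216 \cdot 10^{-6}$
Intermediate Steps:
$f = -191717$ ($f = 389 - 192106 = -191717$)
$\frac{1}{f + \frac{1}{493422 - 23218}} = \frac{1}{-191717 + \frac{1}{493422 - 23218}} = \frac{1}{-191717 + \frac{1}{470204}} = \frac{1}{- \frac{90146100267}{470204}} = - \frac{470204}{90146100267}$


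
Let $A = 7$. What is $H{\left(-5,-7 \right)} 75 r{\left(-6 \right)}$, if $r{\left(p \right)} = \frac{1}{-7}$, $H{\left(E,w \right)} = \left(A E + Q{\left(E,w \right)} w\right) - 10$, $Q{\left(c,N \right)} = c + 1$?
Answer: $\frac{1275}{7} \approx 182.14$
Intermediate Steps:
$Q{\left(c,N \right)} = 1 + c$
$H{\left(E,w \right)} = -10 + 7 E + w \left(1 + E\right)$ ($H{\left(E,w \right)} = \left(7 E + \left(1 + E\right) w\right) - 10 = \left(7 E + w \left(1 + E\right)\right) - 10 = -10 + 7 E + w \left(1 + E\right)$)
$r{\left(p \right)} = - \frac{1}{7}$
$H{\left(-5,-7 \right)} 75 r{\left(-6 \right)} = \left(-10 + 7 \left(-5\right) - 7 \left(1 - 5\right)\right) 75 \left(- \frac{1}{7}\right) = \left(-10 - 35 - -28\right) 75 \left(- \frac{1}{7}\right) = \left(-10 - 35 + 28\right) 75 \left(- \frac{1}{7}\right) = \left(-17\right) 75 \left(- \frac{1}{7}\right) = \left(-1275\right) \left(- \frac{1}{7}\right) = \frac{1275}{7}$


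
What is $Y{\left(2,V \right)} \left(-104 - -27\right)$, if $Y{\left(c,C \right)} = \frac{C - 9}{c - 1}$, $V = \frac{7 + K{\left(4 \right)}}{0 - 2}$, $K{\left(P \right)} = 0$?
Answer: $\frac{1925}{2} \approx 962.5$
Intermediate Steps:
$V = - \frac{7}{2}$ ($V = \frac{7 + 0}{0 - 2} = \frac{7}{-2} = 7 \left(- \frac{1}{2}\right) = - \frac{7}{2} \approx -3.5$)
$Y{\left(c,C \right)} = \frac{-9 + C}{-1 + c}$
$Y{\left(2,V \right)} \left(-104 - -27\right) = \frac{-9 - \frac{7}{2}}{-1 + 2} \left(-104 - -27\right) = 1^{-1} \left(- \frac{25}{2}\right) \left(-104 + \left(\left(-35 - 4\right) + 66\right)\right) = 1 \left(- \frac{25}{2}\right) \left(-104 + \left(-39 + 66\right)\right) = - \frac{25 \left(-104 + 27\right)}{2} = \left(- \frac{25}{2}\right) \left(-77\right) = \frac{1925}{2}$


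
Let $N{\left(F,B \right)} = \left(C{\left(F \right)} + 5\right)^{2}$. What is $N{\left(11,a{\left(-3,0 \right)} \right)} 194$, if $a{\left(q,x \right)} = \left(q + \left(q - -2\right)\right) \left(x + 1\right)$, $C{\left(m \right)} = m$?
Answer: $49664$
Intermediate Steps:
$a{\left(q,x \right)} = \left(1 + x\right) \left(2 + 2 q\right)$ ($a{\left(q,x \right)} = \left(q + \left(q + 2\right)\right) \left(1 + x\right) = \left(q + \left(2 + q\right)\right) \left(1 + x\right) = \left(2 + 2 q\right) \left(1 + x\right) = \left(1 + x\right) \left(2 + 2 q\right)$)
$N{\left(F,B \right)} = \left(5 + F\right)^{2}$ ($N{\left(F,B \right)} = \left(F + 5\right)^{2} = \left(5 + F\right)^{2}$)
$N{\left(11,a{\left(-3,0 \right)} \right)} 194 = \left(5 + 11\right)^{2} \cdot 194 = 16^{2} \cdot 194 = 256 \cdot 194 = 49664$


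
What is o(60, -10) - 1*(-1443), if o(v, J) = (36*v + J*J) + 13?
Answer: 3716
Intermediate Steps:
o(v, J) = 13 + J² + 36*v (o(v, J) = (36*v + J²) + 13 = (J² + 36*v) + 13 = 13 + J² + 36*v)
o(60, -10) - 1*(-1443) = (13 + (-10)² + 36*60) - 1*(-1443) = (13 + 100 + 2160) + 1443 = 2273 + 1443 = 3716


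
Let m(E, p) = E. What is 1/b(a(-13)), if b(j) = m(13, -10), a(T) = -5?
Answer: 1/13 ≈ 0.076923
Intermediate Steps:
b(j) = 13
1/b(a(-13)) = 1/13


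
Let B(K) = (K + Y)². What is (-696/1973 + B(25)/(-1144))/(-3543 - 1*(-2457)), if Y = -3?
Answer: 39799/55709628 ≈ 0.00071440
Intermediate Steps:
B(K) = (-3 + K)² (B(K) = (K - 3)² = (-3 + K)²)
(-696/1973 + B(25)/(-1144))/(-3543 - 1*(-2457)) = (-696/1973 + (-3 + 25)²/(-1144))/(-3543 - 1*(-2457)) = (-696*1/1973 + 22²*(-1/1144))/(-3543 + 2457) = (-696/1973 + 484*(-1/1144))/(-1086) = (-696/1973 - 11/26)*(-1/1086) = -39799/51298*(-1/1086) = 39799/55709628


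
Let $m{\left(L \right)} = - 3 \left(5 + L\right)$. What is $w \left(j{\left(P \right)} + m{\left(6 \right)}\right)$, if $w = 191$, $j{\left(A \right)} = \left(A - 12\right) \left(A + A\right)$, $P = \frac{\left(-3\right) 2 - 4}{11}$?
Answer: $- \frac{220223}{121} \approx -1820.0$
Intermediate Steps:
$P = - \frac{10}{11}$ ($P = \left(-6 - 4\right) \frac{1}{11} = \left(-10\right) \frac{1}{11} = - \frac{10}{11} \approx -0.90909$)
$j{\left(A \right)} = 2 A \left(-12 + A\right)$ ($j{\left(A \right)} = \left(-12 + A\right) 2 A = 2 A \left(-12 + A\right)$)
$m{\left(L \right)} = -15 - 3 L$
$w \left(j{\left(P \right)} + m{\left(6 \right)}\right) = 191 \left(2 \left(- \frac{10}{11}\right) \left(-12 - \frac{10}{11}\right) - 33\right) = 191 \left(2 \left(- \frac{10}{11}\right) \left(- \frac{142}{11}\right) - 33\right) = 191 \left(\frac{2840}{121} - 33\right) = 191 \left(- \frac{1153}{121}\right) = - \frac{220223}{121}$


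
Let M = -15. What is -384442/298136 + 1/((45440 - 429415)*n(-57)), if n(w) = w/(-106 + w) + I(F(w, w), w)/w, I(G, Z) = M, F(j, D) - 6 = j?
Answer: -70044078324573/54319227649700 ≈ -1.2895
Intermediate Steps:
F(j, D) = 6 + j
I(G, Z) = -15
n(w) = -15/w + w/(-106 + w) (n(w) = w/(-106 + w) - 15/w = -15/w + w/(-106 + w))
-384442/298136 + 1/((45440 - 429415)*n(-57)) = -384442/298136 + 1/((45440 - 429415)*(((1590 + (-57)² - 15*(-57))/((-57)*(-106 - 57))))) = -384442*1/298136 + 1/((-383975)*((-1/57*(1590 + 3249 + 855)/(-163)))) = -192221/149068 - 1/(383975*((-1/57*(-1/163)*5694))) = -192221/149068 - 1/(383975*1898/3097) = -192221/149068 - 1/383975*3097/1898 = -192221/149068 - 3097/728784550 = -70044078324573/54319227649700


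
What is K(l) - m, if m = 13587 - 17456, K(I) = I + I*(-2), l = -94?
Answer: 3963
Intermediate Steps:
K(I) = -I (K(I) = I - 2*I = -I)
m = -3869
K(l) - m = -1*(-94) - 1*(-3869) = 94 + 3869 = 3963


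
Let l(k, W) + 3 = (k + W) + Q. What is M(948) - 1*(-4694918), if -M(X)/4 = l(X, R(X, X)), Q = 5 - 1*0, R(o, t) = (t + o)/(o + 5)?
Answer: 4470627870/953 ≈ 4.6911e+6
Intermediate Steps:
R(o, t) = (o + t)/(5 + o)
Q = 5 (Q = 5 + 0 = 5)
l(k, W) = 2 + W + k (l(k, W) = -3 + ((k + W) + 5) = -3 + ((W + k) + 5) = -3 + (5 + W + k) = 2 + W + k)
M(X) = -8 - 4*X - 8*X/(5 + X) (M(X) = -4*(2 + (X + X)/(5 + X) + X) = -4*(2 + (2*X)/(5 + X) + X) = -4*(2 + 2*X/(5 + X) + X) = -4*(2 + X + 2*X/(5 + X)) = -8 - 4*X - 8*X/(5 + X))
M(948) - 1*(-4694918) = 4*(-10 - 1*948² - 9*948)/(5 + 948) - 1*(-4694918) = 4*(-10 - 1*898704 - 8532)/953 + 4694918 = 4*(1/953)*(-10 - 898704 - 8532) + 4694918 = 4*(1/953)*(-907246) + 4694918 = -3628984/953 + 4694918 = 4470627870/953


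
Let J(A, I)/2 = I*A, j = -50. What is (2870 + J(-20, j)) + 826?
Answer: 5696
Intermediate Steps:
J(A, I) = 2*A*I (J(A, I) = 2*(I*A) = 2*(A*I) = 2*A*I)
(2870 + J(-20, j)) + 826 = (2870 + 2*(-20)*(-50)) + 826 = (2870 + 2000) + 826 = 4870 + 826 = 5696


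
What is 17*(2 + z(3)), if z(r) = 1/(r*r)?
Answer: 323/9 ≈ 35.889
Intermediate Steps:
z(r) = r⁻² (z(r) = 1/(r²) = r⁻²)
17*(2 + z(3)) = 17*(2 + 3⁻²) = 17*(2 + ⅑) = 17*(19/9) = 323/9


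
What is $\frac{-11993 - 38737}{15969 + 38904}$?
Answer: $- \frac{16910}{18291} \approx -0.9245$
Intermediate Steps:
$\frac{-11993 - 38737}{15969 + 38904} = - \frac{50730}{54873} = \left(-50730\right) \frac{1}{54873} = - \frac{16910}{18291}$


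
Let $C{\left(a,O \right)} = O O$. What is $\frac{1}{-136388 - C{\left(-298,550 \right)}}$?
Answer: $- \frac{1}{438888} \approx -2.2785 \cdot 10^{-6}$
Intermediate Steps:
$C{\left(a,O \right)} = O^{2}$
$\frac{1}{-136388 - C{\left(-298,550 \right)}} = \frac{1}{-136388 - 550^{2}} = \frac{1}{-136388 - 302500} = \frac{1}{-438888} = - \frac{1}{438888}$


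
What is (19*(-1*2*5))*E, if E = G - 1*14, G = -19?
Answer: 6270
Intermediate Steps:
E = -33 (E = -19 - 1*14 = -19 - 14 = -33)
(19*(-1*2*5))*E = (19*(-1*2*5))*(-33) = (19*(-2*5))*(-33) = (19*(-10))*(-33) = -190*(-33) = 6270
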